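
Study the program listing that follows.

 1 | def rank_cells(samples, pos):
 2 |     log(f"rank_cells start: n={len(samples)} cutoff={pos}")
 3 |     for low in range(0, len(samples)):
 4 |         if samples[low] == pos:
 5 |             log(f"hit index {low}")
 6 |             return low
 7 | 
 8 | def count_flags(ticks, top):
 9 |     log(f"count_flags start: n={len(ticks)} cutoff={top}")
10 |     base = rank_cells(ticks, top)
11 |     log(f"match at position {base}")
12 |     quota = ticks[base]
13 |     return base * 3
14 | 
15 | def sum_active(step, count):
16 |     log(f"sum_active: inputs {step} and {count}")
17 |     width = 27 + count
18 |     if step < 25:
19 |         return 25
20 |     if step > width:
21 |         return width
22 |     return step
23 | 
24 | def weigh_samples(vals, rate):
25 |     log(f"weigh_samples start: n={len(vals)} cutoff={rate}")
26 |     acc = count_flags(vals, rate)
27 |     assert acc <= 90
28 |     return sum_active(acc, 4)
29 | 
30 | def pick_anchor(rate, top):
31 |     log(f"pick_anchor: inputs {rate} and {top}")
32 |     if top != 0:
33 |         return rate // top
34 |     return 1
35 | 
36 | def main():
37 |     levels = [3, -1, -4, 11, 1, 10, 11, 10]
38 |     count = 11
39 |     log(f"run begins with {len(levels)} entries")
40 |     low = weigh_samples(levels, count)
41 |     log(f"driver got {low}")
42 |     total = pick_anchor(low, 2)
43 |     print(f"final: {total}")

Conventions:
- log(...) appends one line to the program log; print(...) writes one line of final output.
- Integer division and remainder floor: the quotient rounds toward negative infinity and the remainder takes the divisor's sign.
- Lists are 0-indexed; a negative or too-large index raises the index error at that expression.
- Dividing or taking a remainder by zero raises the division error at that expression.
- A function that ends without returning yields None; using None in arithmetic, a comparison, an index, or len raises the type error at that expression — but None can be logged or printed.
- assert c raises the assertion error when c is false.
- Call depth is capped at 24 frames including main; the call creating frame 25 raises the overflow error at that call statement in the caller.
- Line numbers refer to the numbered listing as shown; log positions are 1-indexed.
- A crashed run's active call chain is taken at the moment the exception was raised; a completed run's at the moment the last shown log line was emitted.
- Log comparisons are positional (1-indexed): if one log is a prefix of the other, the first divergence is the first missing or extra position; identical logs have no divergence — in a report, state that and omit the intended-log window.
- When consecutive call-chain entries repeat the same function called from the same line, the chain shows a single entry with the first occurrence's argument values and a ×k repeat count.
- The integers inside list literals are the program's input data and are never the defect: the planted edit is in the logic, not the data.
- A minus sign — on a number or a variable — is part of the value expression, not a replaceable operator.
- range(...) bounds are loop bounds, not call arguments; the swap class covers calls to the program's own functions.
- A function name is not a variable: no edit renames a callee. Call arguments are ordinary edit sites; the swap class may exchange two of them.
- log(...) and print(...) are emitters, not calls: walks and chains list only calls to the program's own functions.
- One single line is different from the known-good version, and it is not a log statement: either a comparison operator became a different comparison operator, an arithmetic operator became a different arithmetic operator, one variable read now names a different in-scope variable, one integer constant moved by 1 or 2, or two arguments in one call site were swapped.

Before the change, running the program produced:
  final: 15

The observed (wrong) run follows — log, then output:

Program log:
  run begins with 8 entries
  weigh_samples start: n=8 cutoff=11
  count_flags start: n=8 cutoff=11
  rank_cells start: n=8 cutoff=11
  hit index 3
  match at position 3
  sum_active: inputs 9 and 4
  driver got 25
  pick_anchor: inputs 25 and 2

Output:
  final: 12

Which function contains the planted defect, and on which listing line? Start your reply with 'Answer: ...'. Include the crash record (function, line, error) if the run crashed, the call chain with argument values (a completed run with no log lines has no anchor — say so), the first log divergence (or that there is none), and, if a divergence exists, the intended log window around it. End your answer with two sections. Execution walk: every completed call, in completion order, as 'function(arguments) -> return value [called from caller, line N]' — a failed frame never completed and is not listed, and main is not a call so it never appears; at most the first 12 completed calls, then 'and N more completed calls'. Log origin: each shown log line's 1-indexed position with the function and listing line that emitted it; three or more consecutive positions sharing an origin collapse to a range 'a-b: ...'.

Answer: the defect is in count_flags at line 13.
The tell: Position 7 is the first bad log line: 'sum_active: inputs 9 and 4' should read 'sum_active: inputs 33 and 4'.
Call chain: main -> pick_anchor(25, 2) (called at line 42).
First divergence: position 7; shown 'sum_active: inputs 9 and 4' vs intended 'sum_active: inputs 33 and 4'.
Intended log window:
  5: hit index 3
  6: match at position 3
  7: sum_active: inputs 33 and 4
  8: driver got 31
Execution walk:
  rank_cells([3, -1, -4, 11, 1, 10, 11, 10], 11) -> 3  [called from count_flags, line 10]
  count_flags([3, -1, -4, 11, 1, 10, 11, 10], 11) -> 9  [called from weigh_samples, line 26]
  sum_active(9, 4) -> 25  [called from weigh_samples, line 28]
  weigh_samples([3, -1, -4, 11, 1, 10, 11, 10], 11) -> 25  [called from main, line 40]
  pick_anchor(25, 2) -> 12  [called from main, line 42]
Origin of each log line:
  1 — main, line 39
  2 — weigh_samples, line 25
  3 — count_flags, line 9
  4 — rank_cells, line 2
  5 — rank_cells, line 5
  6 — count_flags, line 11
  7 — sum_active, line 16
  8 — main, line 41
  9 — pick_anchor, line 31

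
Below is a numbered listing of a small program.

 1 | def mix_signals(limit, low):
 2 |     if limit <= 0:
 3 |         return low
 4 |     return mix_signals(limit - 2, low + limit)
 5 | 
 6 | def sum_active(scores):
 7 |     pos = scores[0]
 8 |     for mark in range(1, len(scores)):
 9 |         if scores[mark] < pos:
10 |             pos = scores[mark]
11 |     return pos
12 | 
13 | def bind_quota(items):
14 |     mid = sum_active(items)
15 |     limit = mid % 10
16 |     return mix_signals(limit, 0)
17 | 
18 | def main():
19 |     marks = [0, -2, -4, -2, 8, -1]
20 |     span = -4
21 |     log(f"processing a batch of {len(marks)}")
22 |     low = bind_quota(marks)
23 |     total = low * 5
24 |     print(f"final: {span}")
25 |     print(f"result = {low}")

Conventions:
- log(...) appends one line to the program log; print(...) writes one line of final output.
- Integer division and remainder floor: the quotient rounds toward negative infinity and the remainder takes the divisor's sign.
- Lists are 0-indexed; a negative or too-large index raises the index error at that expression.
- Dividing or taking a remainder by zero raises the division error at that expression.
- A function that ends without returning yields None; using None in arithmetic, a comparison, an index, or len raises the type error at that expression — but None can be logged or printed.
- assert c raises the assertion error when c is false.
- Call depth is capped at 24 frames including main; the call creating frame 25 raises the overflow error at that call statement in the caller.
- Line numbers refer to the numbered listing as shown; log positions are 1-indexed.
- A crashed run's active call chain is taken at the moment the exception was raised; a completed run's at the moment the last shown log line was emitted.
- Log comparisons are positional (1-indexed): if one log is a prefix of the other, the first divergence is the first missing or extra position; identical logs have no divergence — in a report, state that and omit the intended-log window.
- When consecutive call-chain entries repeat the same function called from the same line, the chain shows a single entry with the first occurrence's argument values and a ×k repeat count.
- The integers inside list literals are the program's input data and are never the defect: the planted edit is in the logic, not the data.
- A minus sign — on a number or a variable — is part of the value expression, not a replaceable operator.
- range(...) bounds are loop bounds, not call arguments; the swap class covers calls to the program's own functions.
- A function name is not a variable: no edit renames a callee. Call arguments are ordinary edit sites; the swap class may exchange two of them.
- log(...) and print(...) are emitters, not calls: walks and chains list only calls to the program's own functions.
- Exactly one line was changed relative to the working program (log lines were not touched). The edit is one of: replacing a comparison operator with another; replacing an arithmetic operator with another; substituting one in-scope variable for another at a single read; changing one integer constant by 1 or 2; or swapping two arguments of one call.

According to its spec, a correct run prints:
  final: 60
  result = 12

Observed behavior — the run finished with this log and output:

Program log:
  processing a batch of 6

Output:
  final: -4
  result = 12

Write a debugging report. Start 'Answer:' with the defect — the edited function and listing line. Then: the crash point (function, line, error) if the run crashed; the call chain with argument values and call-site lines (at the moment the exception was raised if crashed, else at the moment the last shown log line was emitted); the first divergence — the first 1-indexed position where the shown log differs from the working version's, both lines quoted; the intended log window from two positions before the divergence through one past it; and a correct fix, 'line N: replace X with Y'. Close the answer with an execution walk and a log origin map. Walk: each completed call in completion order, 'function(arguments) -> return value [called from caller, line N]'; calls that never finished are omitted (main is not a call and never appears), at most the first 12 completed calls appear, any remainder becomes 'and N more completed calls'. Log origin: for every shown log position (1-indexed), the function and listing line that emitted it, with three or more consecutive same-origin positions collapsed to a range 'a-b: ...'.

Answer: the defect is in main at line 24.
Key fact: Every logged value matches the working version; the printed result is what differs.
Call chain: main.
First divergence: none (the log streams are identical).
Execution walk:
  sum_active([0, -2, -4, -2, 8, -1]) -> -4  [called from bind_quota, line 14]
  mix_signals(0, 12) -> 12  [called from mix_signals, line 4]
  mix_signals(2, 10) -> 12  [called from mix_signals, line 4]
  mix_signals(4, 6) -> 12  [called from mix_signals, line 4]
  mix_signals(6, 0) -> 12  [called from bind_quota, line 16]
  bind_quota([0, -2, -4, -2, 8, -1]) -> 12  [called from main, line 22]
Log line origins:
  1 — main, line 21
A correct fix: line 24: replace `span` with `total`.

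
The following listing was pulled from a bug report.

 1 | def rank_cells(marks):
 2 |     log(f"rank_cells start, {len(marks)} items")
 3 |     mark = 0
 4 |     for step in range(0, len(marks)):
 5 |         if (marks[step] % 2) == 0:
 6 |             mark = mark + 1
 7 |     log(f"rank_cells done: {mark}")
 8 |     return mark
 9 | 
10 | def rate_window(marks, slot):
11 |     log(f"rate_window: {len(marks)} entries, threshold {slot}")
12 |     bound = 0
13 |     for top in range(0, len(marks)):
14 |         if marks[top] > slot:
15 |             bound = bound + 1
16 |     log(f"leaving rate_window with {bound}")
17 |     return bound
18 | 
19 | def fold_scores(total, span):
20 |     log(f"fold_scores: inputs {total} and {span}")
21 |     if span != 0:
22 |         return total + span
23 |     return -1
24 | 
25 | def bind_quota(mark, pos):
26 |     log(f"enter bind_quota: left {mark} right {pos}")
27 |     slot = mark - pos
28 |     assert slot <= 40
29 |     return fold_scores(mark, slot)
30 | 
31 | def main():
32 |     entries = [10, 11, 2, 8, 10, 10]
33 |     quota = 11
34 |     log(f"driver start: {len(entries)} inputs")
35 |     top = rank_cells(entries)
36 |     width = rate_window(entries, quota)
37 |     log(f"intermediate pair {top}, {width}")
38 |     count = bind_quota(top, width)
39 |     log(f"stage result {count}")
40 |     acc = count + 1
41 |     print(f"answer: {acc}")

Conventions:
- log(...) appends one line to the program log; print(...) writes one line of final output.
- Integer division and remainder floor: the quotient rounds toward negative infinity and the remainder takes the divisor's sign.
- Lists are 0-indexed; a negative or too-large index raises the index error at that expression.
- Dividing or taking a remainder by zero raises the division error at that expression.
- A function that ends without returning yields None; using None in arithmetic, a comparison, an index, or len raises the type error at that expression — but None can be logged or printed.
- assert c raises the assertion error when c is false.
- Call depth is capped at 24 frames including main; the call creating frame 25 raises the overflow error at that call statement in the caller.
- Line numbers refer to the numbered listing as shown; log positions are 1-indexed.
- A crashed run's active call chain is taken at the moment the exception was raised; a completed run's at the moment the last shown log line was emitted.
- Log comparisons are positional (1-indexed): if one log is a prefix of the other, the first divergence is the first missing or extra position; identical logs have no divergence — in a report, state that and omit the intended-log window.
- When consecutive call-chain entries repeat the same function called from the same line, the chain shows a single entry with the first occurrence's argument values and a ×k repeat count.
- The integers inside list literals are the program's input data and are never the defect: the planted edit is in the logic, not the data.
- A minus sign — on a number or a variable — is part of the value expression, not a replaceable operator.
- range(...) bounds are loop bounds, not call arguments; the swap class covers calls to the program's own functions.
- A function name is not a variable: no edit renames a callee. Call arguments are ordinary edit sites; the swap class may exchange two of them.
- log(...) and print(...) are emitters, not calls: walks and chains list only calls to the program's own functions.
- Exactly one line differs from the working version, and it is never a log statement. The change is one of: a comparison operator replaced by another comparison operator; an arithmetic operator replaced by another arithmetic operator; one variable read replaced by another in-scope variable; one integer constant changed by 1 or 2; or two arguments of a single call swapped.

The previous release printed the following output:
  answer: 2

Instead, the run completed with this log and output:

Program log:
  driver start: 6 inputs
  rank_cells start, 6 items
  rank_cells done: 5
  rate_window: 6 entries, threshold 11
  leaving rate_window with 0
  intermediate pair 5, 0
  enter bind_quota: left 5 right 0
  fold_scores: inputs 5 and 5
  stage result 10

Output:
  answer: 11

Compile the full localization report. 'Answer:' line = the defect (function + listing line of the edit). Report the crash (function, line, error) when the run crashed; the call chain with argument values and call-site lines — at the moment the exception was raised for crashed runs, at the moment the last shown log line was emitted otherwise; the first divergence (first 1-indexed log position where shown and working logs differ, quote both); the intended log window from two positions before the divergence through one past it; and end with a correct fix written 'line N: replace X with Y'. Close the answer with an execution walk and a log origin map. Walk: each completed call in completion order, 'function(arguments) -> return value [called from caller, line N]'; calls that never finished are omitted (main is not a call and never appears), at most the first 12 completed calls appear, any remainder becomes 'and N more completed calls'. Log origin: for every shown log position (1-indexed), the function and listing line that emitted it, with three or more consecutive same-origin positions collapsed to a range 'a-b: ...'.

Answer: the defect is in fold_scores at line 22.
Key observation: At log position 9 the runs split — shown 'stage result 10', but the working version logs 'stage result 1'.
Call chain: main.
First divergence: position 9 — the shown line 'stage result 10' should read 'stage result 1'.
Intended log window:
  7: enter bind_quota: left 5 right 0
  8: fold_scores: inputs 5 and 5
  9: stage result 1
Execution walk:
  rank_cells([10, 11, 2, 8, 10, 10]) -> 5  [called from main, line 35]
  rate_window([10, 11, 2, 8, 10, 10], 11) -> 0  [called from main, line 36]
  fold_scores(5, 5) -> 10  [called from bind_quota, line 29]
  bind_quota(5, 0) -> 10  [called from main, line 38]
Origin of each log line:
  1 — main, line 34
  2 — rank_cells, line 2
  3 — rank_cells, line 7
  4 — rate_window, line 11
  5 — rate_window, line 16
  6 — main, line 37
  7 — bind_quota, line 26
  8 — fold_scores, line 20
  9 — main, line 39
A correct fix: line 22: replace `+` with `//`.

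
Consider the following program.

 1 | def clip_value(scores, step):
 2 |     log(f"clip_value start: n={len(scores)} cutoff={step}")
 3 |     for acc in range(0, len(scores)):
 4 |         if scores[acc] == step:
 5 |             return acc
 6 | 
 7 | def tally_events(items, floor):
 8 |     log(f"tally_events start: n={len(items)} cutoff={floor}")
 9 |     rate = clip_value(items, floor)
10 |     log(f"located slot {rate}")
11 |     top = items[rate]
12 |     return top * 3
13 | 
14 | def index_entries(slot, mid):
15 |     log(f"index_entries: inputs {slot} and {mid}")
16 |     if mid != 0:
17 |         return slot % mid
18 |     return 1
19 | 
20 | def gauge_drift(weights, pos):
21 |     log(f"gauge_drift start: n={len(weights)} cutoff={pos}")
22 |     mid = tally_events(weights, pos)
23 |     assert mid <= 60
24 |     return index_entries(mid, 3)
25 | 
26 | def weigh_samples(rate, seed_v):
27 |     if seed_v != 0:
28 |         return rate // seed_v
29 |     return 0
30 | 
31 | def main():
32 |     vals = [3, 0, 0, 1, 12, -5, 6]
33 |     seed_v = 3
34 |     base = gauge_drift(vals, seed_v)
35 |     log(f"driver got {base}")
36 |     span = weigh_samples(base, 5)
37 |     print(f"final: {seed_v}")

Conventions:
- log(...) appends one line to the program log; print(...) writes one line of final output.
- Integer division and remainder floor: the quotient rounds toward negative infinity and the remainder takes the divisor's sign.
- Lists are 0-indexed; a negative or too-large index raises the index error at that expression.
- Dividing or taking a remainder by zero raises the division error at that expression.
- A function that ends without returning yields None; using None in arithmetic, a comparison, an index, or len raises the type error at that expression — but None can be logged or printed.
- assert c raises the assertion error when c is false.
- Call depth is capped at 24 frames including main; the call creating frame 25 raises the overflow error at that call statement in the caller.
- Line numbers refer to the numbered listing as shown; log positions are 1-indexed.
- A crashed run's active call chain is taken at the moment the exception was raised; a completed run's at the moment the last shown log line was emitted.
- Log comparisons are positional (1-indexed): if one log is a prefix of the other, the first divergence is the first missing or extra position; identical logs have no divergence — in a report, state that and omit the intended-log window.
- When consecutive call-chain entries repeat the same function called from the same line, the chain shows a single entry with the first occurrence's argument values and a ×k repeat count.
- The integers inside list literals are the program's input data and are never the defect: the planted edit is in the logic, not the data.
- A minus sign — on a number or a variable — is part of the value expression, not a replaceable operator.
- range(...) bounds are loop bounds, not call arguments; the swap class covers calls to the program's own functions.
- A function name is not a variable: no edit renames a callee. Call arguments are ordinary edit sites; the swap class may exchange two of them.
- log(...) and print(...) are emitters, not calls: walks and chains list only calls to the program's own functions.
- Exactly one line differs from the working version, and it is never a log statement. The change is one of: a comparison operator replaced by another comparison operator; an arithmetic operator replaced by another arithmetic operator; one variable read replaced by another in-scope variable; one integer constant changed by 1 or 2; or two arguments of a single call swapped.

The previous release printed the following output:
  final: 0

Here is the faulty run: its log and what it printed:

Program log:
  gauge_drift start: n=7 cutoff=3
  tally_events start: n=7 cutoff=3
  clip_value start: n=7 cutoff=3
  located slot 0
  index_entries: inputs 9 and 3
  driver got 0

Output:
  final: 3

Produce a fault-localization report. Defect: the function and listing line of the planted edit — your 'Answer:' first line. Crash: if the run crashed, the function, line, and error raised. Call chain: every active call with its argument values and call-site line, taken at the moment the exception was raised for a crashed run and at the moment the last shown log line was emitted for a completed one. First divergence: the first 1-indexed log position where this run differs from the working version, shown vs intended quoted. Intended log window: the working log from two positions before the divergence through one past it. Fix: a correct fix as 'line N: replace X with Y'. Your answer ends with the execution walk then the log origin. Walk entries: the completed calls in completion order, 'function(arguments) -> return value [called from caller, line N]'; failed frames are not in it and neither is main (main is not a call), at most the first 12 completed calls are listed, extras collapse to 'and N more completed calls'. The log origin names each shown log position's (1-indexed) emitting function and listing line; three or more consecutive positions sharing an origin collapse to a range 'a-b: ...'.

Answer: the defect is in main at line 37.
Key observation: No log line changed; the fault shows up purely in the output.
Call chain: main.
First divergence: there is none — every log position agrees.
Execution walk:
  clip_value([3, 0, 0, 1, 12, -5, 6], 3) -> 0  [called from tally_events, line 9]
  tally_events([3, 0, 0, 1, 12, -5, 6], 3) -> 9  [called from gauge_drift, line 22]
  index_entries(9, 3) -> 0  [called from gauge_drift, line 24]
  gauge_drift([3, 0, 0, 1, 12, -5, 6], 3) -> 0  [called from main, line 34]
  weigh_samples(0, 5) -> 0  [called from main, line 36]
Log origins:
  1: logged in gauge_drift at line 21
  2: logged in tally_events at line 8
  3: logged in clip_value at line 2
  4: logged in tally_events at line 10
  5: logged in index_entries at line 15
  6: logged in main at line 35
A correct fix: line 37: replace `seed_v` with `span`.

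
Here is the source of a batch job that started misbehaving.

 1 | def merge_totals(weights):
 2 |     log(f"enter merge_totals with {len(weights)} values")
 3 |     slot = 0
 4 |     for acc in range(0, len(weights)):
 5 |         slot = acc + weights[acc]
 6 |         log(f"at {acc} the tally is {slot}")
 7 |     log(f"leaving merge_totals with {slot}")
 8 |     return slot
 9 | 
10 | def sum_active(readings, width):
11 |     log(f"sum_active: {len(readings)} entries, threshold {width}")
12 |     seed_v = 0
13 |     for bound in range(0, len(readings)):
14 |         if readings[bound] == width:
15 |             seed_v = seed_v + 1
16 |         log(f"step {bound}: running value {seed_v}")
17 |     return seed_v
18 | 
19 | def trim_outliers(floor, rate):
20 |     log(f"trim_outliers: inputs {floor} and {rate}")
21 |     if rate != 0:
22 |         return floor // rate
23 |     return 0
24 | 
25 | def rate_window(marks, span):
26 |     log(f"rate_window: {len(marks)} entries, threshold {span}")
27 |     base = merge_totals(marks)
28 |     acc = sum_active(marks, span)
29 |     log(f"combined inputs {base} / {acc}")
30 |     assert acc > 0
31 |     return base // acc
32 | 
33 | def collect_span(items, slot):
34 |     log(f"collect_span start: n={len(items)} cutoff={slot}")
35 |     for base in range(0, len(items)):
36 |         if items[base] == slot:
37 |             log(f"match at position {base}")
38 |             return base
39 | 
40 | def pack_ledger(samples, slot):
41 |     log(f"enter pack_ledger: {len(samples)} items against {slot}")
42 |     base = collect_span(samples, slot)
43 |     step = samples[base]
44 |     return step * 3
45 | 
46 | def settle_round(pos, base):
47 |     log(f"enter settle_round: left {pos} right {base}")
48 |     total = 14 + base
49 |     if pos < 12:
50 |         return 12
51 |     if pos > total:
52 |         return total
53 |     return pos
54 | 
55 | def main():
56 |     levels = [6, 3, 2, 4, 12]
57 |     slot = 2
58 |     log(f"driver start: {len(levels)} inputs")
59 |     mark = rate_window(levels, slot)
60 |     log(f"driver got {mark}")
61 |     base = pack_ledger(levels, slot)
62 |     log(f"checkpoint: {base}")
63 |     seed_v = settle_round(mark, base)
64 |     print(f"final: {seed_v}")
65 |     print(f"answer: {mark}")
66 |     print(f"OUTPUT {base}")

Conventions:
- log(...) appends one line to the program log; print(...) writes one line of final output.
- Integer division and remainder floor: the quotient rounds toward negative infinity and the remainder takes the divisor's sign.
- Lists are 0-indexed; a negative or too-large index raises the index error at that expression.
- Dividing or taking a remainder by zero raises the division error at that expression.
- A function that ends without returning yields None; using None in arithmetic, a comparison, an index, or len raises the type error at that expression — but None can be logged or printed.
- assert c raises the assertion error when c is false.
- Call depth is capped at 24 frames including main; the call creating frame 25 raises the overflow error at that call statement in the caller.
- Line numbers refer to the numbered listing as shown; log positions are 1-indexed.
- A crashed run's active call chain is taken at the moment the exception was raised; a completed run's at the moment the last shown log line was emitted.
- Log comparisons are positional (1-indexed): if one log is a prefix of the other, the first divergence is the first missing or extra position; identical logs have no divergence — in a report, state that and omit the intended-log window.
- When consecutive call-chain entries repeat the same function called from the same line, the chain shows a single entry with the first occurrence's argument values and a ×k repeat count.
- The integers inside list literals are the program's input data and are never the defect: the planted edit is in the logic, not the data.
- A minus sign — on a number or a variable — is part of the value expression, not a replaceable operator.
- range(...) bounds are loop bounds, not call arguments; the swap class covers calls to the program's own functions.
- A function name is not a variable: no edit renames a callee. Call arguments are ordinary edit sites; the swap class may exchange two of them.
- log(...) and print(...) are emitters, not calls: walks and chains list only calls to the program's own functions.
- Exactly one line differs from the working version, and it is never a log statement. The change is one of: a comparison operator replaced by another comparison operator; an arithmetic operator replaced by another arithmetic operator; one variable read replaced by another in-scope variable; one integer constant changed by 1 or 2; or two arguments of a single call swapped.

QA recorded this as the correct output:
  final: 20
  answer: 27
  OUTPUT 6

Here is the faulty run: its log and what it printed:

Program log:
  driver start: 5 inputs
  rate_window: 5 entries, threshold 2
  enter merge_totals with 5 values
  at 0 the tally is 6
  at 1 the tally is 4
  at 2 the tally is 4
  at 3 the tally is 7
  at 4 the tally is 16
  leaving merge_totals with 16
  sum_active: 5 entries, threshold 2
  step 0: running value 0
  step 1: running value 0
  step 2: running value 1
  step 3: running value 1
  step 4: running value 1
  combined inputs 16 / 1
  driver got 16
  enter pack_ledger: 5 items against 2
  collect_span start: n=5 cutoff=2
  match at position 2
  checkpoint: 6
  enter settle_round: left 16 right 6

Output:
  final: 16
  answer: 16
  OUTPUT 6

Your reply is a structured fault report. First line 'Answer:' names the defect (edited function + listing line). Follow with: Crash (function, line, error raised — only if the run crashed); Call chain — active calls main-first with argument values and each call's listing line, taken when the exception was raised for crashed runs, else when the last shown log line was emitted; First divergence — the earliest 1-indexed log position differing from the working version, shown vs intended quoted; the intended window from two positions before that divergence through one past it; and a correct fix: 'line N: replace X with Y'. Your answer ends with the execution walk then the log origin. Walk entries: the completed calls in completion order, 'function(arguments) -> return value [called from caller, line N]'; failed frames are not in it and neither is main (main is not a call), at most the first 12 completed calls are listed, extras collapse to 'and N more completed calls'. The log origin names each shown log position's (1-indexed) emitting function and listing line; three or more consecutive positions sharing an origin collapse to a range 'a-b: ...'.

Answer: the defect is in merge_totals at line 5.
Core observation: At log position 5 the runs split — shown 'at 1 the tally is 4', but the working version logs 'at 1 the tally is 9'.
Call chain: main -> settle_round(16, 6) (called at line 63).
First divergence: position 5; shown 'at 1 the tally is 4' vs intended 'at 1 the tally is 9'.
Intended log window:
  3: enter merge_totals with 5 values
  4: at 0 the tally is 6
  5: at 1 the tally is 9
  6: at 2 the tally is 11
Execution walk:
  merge_totals([6, 3, 2, 4, 12]) -> 16  [called from rate_window, line 27]
  sum_active([6, 3, 2, 4, 12], 2) -> 1  [called from rate_window, line 28]
  rate_window([6, 3, 2, 4, 12], 2) -> 16  [called from main, line 59]
  collect_span([6, 3, 2, 4, 12], 2) -> 2  [called from pack_ledger, line 42]
  pack_ledger([6, 3, 2, 4, 12], 2) -> 6  [called from main, line 61]
  settle_round(16, 6) -> 16  [called from main, line 63]
Origin of each log line:
  1: logged in main at line 58
  2: logged in rate_window at line 26
  3: logged in merge_totals at line 2
  4-8: logged in merge_totals at line 6
  9: logged in merge_totals at line 7
  10: logged in sum_active at line 11
  11-15: logged in sum_active at line 16
  16: logged in rate_window at line 29
  17: logged in main at line 60
  18: logged in pack_ledger at line 41
  19: logged in collect_span at line 34
  20: logged in collect_span at line 37
  21: logged in main at line 62
  22: logged in settle_round at line 47
A correct fix: line 5: replace `acc + weights[acc]` with `slot + weights[acc]`.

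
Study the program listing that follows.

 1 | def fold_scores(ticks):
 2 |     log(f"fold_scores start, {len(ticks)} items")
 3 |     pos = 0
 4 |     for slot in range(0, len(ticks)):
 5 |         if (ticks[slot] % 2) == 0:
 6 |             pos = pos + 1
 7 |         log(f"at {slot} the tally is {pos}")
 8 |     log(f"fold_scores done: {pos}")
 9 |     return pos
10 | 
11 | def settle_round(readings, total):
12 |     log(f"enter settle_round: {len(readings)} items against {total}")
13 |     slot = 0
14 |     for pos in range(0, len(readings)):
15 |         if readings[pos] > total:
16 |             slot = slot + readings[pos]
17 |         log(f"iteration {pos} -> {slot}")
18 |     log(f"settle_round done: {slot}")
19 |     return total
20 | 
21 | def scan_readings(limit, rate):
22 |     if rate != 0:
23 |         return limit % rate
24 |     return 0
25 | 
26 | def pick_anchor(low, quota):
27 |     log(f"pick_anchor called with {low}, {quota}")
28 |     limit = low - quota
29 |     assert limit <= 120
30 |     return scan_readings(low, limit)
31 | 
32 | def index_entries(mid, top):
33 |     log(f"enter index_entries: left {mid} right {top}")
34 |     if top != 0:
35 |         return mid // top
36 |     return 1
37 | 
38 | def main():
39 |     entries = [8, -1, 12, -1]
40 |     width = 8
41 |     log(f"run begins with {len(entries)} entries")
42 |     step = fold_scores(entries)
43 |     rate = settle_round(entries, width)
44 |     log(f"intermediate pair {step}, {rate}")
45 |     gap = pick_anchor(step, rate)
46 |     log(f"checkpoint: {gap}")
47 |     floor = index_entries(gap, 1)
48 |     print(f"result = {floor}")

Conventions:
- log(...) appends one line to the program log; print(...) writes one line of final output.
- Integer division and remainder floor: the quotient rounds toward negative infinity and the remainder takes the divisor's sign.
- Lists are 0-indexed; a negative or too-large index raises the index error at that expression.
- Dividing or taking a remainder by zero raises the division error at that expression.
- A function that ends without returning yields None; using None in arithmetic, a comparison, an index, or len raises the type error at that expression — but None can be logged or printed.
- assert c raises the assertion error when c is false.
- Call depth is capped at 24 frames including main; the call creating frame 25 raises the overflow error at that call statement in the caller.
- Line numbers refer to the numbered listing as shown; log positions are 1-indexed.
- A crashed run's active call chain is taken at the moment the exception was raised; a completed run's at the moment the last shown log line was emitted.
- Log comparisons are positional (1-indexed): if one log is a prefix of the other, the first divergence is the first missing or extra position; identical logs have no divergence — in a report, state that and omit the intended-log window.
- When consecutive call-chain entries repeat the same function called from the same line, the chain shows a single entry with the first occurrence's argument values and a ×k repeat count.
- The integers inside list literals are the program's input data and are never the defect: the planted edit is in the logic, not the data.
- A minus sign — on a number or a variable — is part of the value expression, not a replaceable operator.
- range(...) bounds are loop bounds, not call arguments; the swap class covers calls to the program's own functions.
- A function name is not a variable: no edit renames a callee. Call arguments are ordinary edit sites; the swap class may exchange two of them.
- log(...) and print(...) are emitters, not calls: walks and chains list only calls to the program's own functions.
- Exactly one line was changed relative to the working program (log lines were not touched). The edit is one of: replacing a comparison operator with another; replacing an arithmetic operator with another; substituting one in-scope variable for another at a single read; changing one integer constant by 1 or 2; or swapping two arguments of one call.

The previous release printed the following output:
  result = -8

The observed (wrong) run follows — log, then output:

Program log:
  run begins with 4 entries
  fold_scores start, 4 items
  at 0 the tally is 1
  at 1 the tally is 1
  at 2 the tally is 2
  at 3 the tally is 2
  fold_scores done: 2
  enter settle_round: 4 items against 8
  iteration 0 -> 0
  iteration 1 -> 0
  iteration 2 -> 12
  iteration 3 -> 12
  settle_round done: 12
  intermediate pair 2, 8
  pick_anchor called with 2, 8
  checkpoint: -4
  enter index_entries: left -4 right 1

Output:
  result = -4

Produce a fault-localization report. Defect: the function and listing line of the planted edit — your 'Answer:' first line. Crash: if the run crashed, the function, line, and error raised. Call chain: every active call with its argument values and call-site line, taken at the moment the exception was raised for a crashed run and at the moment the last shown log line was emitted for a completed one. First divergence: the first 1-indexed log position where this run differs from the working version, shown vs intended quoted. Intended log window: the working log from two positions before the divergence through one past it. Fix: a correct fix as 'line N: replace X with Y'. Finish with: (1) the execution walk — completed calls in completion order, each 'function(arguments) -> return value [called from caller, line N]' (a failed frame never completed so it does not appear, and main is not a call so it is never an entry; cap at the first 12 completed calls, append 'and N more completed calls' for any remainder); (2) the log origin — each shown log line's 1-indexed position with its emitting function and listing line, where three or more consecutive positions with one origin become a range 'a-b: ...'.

Answer: the defect is in settle_round at line 19.
The tell: The log first diverges at position 14: the faulty run prints 'intermediate pair 2, 8' where the working version prints 'intermediate pair 2, 12'.
Call chain: main -> index_entries(-4, 1) (called at line 47).
First divergence: position 14 — shown 'intermediate pair 2, 8', intended 'intermediate pair 2, 12'.
Intended log window:
  12: iteration 3 -> 12
  13: settle_round done: 12
  14: intermediate pair 2, 12
  15: pick_anchor called with 2, 12
Execution walk:
  fold_scores([8, -1, 12, -1]) -> 2  [called from main, line 42]
  settle_round([8, -1, 12, -1], 8) -> 8  [called from main, line 43]
  scan_readings(2, -6) -> -4  [called from pick_anchor, line 30]
  pick_anchor(2, 8) -> -4  [called from main, line 45]
  index_entries(-4, 1) -> -4  [called from main, line 47]
Log origins:
  1 — main, line 41
  2 — fold_scores, line 2
  3-6 — fold_scores, line 7
  7 — fold_scores, line 8
  8 — settle_round, line 12
  9-12 — settle_round, line 17
  13 — settle_round, line 18
  14 — main, line 44
  15 — pick_anchor, line 27
  16 — main, line 46
  17 — index_entries, line 33
A correct fix: line 19: replace `total` with `slot`.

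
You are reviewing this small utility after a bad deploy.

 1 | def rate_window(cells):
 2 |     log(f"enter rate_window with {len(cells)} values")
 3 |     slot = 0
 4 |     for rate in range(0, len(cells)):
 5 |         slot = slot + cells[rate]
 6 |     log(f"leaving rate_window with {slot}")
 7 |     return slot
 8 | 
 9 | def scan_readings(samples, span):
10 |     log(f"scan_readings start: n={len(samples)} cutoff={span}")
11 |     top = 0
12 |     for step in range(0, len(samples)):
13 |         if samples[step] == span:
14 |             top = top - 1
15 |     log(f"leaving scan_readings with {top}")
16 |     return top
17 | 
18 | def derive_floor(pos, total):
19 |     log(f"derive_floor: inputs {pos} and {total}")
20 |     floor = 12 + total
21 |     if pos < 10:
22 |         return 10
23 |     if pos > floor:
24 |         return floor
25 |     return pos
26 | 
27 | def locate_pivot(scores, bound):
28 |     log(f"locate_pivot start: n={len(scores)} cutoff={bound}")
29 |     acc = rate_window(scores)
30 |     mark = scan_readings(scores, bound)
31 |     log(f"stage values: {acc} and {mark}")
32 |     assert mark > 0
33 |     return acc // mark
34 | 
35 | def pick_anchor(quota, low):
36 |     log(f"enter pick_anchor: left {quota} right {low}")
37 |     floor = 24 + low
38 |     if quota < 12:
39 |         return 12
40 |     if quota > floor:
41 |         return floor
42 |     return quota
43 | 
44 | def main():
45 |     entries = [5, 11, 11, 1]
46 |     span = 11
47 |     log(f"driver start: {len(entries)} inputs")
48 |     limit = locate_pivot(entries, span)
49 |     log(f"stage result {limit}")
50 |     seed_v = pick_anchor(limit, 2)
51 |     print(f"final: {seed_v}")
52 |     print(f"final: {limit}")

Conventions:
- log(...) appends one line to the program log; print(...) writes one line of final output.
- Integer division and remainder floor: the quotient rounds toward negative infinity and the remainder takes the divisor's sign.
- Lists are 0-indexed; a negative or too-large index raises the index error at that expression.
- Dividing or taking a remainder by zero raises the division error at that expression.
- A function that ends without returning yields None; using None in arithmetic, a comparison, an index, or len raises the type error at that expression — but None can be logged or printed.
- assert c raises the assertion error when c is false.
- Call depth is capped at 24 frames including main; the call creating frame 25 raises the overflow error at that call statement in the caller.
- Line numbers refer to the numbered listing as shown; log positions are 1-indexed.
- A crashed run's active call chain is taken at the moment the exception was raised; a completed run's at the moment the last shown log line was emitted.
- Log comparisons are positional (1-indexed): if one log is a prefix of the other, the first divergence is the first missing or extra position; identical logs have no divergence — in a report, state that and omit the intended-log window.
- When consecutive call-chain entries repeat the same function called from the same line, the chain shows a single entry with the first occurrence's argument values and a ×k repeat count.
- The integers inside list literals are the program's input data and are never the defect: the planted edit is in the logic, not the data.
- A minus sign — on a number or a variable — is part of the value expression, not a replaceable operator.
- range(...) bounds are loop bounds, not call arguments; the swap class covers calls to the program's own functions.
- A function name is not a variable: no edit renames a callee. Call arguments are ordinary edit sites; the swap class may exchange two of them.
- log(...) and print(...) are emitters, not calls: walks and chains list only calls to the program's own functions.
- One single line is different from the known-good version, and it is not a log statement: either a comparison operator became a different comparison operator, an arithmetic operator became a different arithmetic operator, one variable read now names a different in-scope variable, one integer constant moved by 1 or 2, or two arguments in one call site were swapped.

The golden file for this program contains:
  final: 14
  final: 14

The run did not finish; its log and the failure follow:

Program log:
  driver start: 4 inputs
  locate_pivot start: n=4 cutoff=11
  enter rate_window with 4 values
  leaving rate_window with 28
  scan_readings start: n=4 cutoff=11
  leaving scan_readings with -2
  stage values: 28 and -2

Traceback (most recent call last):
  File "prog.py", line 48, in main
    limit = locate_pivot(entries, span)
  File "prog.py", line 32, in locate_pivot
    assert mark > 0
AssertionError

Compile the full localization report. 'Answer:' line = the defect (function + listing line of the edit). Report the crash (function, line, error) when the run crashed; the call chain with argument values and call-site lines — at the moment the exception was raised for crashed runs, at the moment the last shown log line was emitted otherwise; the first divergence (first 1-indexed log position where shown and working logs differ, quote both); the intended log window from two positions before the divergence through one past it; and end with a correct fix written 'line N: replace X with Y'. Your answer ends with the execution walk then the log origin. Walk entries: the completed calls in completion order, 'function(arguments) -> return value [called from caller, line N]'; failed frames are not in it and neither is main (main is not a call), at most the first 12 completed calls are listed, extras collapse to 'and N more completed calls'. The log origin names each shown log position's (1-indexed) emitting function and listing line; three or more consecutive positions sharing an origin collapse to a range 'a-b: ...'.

Answer: the defect is in scan_readings at line 14.
The tell: Position 6 is the first bad log line: 'leaving scan_readings with -2' should read 'leaving scan_readings with 2'.
Crash: locate_pivot, line 32, AssertionError.
Call chain: main -> locate_pivot([5, 11, 11, 1], 11) (called at line 48).
First divergence: position 6; shown 'leaving scan_readings with -2' vs intended 'leaving scan_readings with 2'.
Intended log window:
  4: leaving rate_window with 28
  5: scan_readings start: n=4 cutoff=11
  6: leaving scan_readings with 2
  7: stage values: 28 and 2
Execution walk:
  rate_window([5, 11, 11, 1]) -> 28  [called from locate_pivot, line 29]
  scan_readings([5, 11, 11, 1], 11) -> -2  [called from locate_pivot, line 30]
Origin of each log line:
  1: logged in main at line 47
  2: logged in locate_pivot at line 28
  3: logged in rate_window at line 2
  4: logged in rate_window at line 6
  5: logged in scan_readings at line 10
  6: logged in scan_readings at line 15
  7: logged in locate_pivot at line 31
A correct fix: line 14: replace `-` with `+`.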